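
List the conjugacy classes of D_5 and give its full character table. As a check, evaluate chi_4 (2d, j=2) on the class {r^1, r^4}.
Conjugacy classes: {e} of size 1, {r^1, r^4} of size 2, {r^2, r^3} of size 2, {s, sr, ..., sr^4} of size 5.
Character table:
  irrep \ class              {e} (size 1)  {r^1, r^4} (size 2)  {r^2, r^3} (size 2)  {s, sr, ..., sr^4} (size 5)
  chi_1 (triv)               1             1                    1                    1                          
  chi_2 (sign: r->1, s->-1)  1             1                    1                    -1                         
  chi_3 (2d, j=1)            2             -1/2 + sqrt(5)/2     -sqrt(5)/2 - 1/2     0                          
  chi_4 (2d, j=2)            2             -sqrt(5)/2 - 1/2     -1/2 + sqrt(5)/2     0                          

Spot check: chi_4 (2d, j=2) on {r^1, r^4} = -sqrt(5)/2 - 1/2.

Proof sketch: D_5 has order 2*5 = 10 with 4 conjugacy classes, hence 4 irreducibles. Sum of squared dims 1 + 1 + 4 + 4 = 10 = |G|. Linear characters come from the abelianisation; the 2-dimensional irreps have character r^k -> 2*cos(2*pi*j*k/5), reflections -> 0.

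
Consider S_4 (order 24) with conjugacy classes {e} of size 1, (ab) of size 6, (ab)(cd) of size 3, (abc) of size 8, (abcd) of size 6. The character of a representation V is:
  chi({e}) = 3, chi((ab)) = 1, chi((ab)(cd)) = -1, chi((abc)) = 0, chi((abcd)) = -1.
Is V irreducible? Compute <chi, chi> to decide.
Irreducible: <chi, chi> = 1.

Solution. <chi, chi> = (1/|G|) sum_C |C| * |chi(C)|^2 = (1/24)[1*|3|^2 + 6*|1|^2 + 3*|-1|^2 + 8*|0|^2 + 6*|-1|^2]
  = (1/24)[(9) + (6) + (3) + (0) + (6)] = 24/24 = 1.
A character is irreducible iff <chi, chi> = 1, so this representation is irreducible.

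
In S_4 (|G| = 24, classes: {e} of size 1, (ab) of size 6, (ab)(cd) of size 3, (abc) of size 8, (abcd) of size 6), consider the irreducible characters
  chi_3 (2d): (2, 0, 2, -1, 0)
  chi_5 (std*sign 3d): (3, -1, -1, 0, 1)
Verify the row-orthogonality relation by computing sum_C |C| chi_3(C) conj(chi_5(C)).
Sum = 0; so <chi_3, chi_5> = 0 (distinct irreducibles are orthogonal).

Compute term by term over conjugacy classes (|C| * chi_3(C) * conj(chi_5(C))):
  1*(2)*conj(3) + 6*(0)*conj(-1) + 3*(2)*conj(-1) + 8*(-1)*conj(0) + 6*(0)*conj(1)
  = (6) + (0) + (-6) + (0) + (0)
  = 0.
Dividing by |G| = 24 gives 0/24 = 0, matching the row-orthogonality relation <chi_3, chi_5> = [chi_3 = chi_5].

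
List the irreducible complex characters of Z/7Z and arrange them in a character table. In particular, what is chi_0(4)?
Character table of Z/7Z (irreps indexed chi_0,...,chi_6 with chi_k(m) = zeta_7^(k*m), zeta_7 = exp(2*pi*i/7)):
  irrep \ class  {0} (size 1)  {1} (size 1)    {2} (size 1)    {3} (size 1)    {4} (size 1)    {5} (size 1)    {6} (size 1)  
  chi_0          1             1               1               1               1               1               1             
  chi_1          1             exp(2*I*pi/7)   exp(4*I*pi/7)   exp(6*I*pi/7)   exp(-6*I*pi/7)  exp(-4*I*pi/7)  exp(-2*I*pi/7)
  chi_2          1             exp(4*I*pi/7)   exp(-6*I*pi/7)  exp(-2*I*pi/7)  exp(2*I*pi/7)   exp(6*I*pi/7)   exp(-4*I*pi/7)
  chi_3          1             exp(6*I*pi/7)   exp(-2*I*pi/7)  exp(4*I*pi/7)   exp(-4*I*pi/7)  exp(2*I*pi/7)   exp(-6*I*pi/7)
  chi_4          1             exp(-6*I*pi/7)  exp(2*I*pi/7)   exp(-4*I*pi/7)  exp(4*I*pi/7)   exp(-2*I*pi/7)  exp(6*I*pi/7) 
  chi_5          1             exp(-4*I*pi/7)  exp(6*I*pi/7)   exp(2*I*pi/7)   exp(-2*I*pi/7)  exp(-6*I*pi/7)  exp(4*I*pi/7) 
  chi_6          1             exp(-2*I*pi/7)  exp(-4*I*pi/7)  exp(-6*I*pi/7)  exp(6*I*pi/7)   exp(4*I*pi/7)   exp(2*I*pi/7) 

Spot check: chi_0(4) = zeta_7^(0*4) = zeta_7^0 = 1.

Details: Z/7Z is abelian, so all 7 irreducible complex representations are 1-dimensional. They are given by chi_k(m) = zeta_7^(k*m) for k = 0,...,6. Row orthogonality: sum_m chi_k(m) conj(chi_l(m)) = 7 * [k = l].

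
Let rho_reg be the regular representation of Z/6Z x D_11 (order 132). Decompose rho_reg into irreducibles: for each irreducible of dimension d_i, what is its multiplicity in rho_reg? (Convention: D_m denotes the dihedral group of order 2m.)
Each irreducible V_i of dimension d_i appears with multiplicity d_i, i.e. rho_reg = (direct sum over all irreducibles V_i) d_i V_i. The irreducible dimensions for Z/6Z x D_11 are 1, 1, 1, 1, 1, 1, 1, 1, 1, 1, 1, 1, 2, 2, 2, 2, 2, 2, 2, 2, 2, 2, 2, 2, 2, 2, 2, 2, 2, 2, 2, 2, 2, 2, 2, 2, 2, 2, 2, 2, 2, 2: 12 irreducibles of dimension 1, each with multiplicity 1; 30 irreducibles of dimension 2, each with multiplicity 2. Total dimension 12*1*1 + 30*2*2 = 132 = |G|.

Details: General theorem: in the regular representation of a finite group G, each irreducible appears with multiplicity equal to its dimension. Check: dim(rho_reg) = sum d_i^2 = 1 + 1 + 1 + 1 + 1 + 1 + 1 + 1 + 1 + 1 + 1 + 1 + 4 + 4 + 4 + 4 + 4 + 4 + 4 + 4 + 4 + 4 + 4 + 4 + 4 + 4 + 4 + 4 + 4 + 4 + 4 + 4 + 4 + 4 + 4 + 4 + 4 + 4 + 4 + 4 + 4 + 4 = 132 = |G|.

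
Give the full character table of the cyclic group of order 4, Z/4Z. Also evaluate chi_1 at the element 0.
Character table of Z/4Z (irreps indexed chi_0,...,chi_3 with chi_k(m) = zeta_4^(k*m), zeta_4 = exp(2*pi*i/4)):
  irrep \ class  {0} (size 1)  {1} (size 1)  {2} (size 1)  {3} (size 1)
  chi_0          1             1             1             1           
  chi_1          1             I             -1            -I          
  chi_2          1             -1            1             -1          
  chi_3          1             -I            -1            I           

Spot check: chi_1(0) = zeta_4^(1*0) = zeta_4^0 = 1.

Working: Z/4Z is abelian, so all 4 irreducible complex representations are 1-dimensional. They are given by chi_k(m) = zeta_4^(k*m) for k = 0,...,3. Row orthogonality: sum_m chi_k(m) conj(chi_l(m)) = 4 * [k = l].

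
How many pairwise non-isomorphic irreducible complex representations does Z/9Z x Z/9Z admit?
81

Why: The number of irreducible complex representations of a finite group equals its number of conjugacy classes. Z/9Z x Z/9Z is abelian of order 81, so every element is its own conjugacy class: 81 classes, so Z/9Z x Z/9Z (order 81) has exactly 81 irreducible complex representations.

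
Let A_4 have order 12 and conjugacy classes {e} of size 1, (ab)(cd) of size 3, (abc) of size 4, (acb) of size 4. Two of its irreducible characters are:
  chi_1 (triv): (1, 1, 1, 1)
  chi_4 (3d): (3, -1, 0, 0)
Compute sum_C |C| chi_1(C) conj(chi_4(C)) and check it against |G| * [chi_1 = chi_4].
Sum = 0; so <chi_1, chi_4> = 0 (distinct irreducibles are orthogonal).

Proof sketch: Compute term by term over conjugacy classes (|C| * chi_1(C) * conj(chi_4(C))):
  1*(1)*conj(3) + 3*(1)*conj(-1) + 4*(1)*conj(0) + 4*(1)*conj(0)
  = (3) + (-3) + (0) + (0)
  = 0.
(Exp terms are combined using exp(i*s)*conj(exp(i*t)) = exp(i*(s-t)), and sums of them are collapsed using the identity that for every m > 1 the m distinct m-th roots of unity sum to 0, e.g. 1 + exp(2*I*pi/3) + exp(-2*I*pi/3) = 0.)
Dividing by |G| = 12 gives 0/12 = 0, matching the row-orthogonality relation <chi_1, chi_4> = [chi_1 = chi_4].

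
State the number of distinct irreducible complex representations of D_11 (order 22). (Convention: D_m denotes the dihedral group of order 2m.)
7

Proof sketch: The number of irreducible complex representations of a finite group equals its number of conjugacy classes. D_11 has 7 conjugacy classes ((n+3)/2 for n odd), so D_11 (order 22) has exactly 7 irreducible complex representations.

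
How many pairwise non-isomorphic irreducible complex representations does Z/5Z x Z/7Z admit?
35

The number of irreducible complex representations of a finite group equals its number of conjugacy classes. Z/5Z x Z/7Z is abelian of order 35, so every element is its own conjugacy class: 35 classes, so Z/5Z x Z/7Z (order 35) has exactly 35 irreducible complex representations.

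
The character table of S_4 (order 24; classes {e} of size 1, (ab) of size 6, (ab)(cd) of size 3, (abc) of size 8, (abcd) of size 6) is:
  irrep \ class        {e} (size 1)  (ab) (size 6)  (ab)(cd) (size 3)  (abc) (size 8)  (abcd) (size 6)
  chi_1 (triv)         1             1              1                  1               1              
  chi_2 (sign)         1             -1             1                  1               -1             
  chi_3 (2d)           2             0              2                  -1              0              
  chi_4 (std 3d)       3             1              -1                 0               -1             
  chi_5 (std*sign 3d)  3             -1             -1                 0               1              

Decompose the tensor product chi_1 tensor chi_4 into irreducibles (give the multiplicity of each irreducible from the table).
chi_1 tensor chi_4 = chi_4 (all other irreducibles have multiplicity 0).

Derivation: The character of a tensor product is the pointwise product (chi_1 * chi_4)(C) = chi_1(C) * chi_4(C):
  {e}: (1)*(3), (ab): (1)*(1), (ab)(cd): (1)*(-1), (abc): (1)*(0), (abcd): (1)*(-1)
so (chi_1 * chi_4) takes values
  {e} -> 3, (ab) -> 1, (ab)(cd) -> -1, (abc) -> 0, (abcd) -> -1.
Now take the inner product of this character with each irreducible chi from the table, <chi_1*chi_4, chi> = (1/24) sum_C |C| (chi_1*chi_4)(C) conj(chi(C)):
  <chi_1*chi_4, chi_1> = (1/24)[1*(3)*conj(1) + 6*(1)*conj(1) + 3*(-1)*conj(1) + 8*(0)*conj(1) + 6*(-1)*conj(1)]
      = (1/24)[(3) + (6) + (-3) + (0) + (-6)] = 0/24 = 0
  <chi_1*chi_4, chi_2> = (1/24)[1*(3)*conj(1) + 6*(1)*conj(-1) + 3*(-1)*conj(1) + 8*(0)*conj(1) + 6*(-1)*conj(-1)]
      = (1/24)[(3) + (-6) + (-3) + (0) + (6)] = 0/24 = 0
  <chi_1*chi_4, chi_3> = (1/24)[1*(3)*conj(2) + 6*(1)*conj(0) + 3*(-1)*conj(2) + 8*(0)*conj(-1) + 6*(-1)*conj(0)]
      = (1/24)[(6) + (0) + (-6) + (0) + (0)] = 0/24 = 0
  <chi_1*chi_4, chi_4> = (1/24)[1*(3)*conj(3) + 6*(1)*conj(1) + 3*(-1)*conj(-1) + 8*(0)*conj(0) + 6*(-1)*conj(-1)]
      = (1/24)[(9) + (6) + (3) + (0) + (6)] = 24/24 = 1
  <chi_1*chi_4, chi_5> = (1/24)[1*(3)*conj(3) + 6*(1)*conj(-1) + 3*(-1)*conj(-1) + 8*(0)*conj(0) + 6*(-1)*conj(1)]
      = (1/24)[(9) + (-6) + (3) + (0) + (-6)] = 0/24 = 0
Hence the multiplicities are chi_4: 1. Dimension check: dim(chi_1)*dim(chi_4) = 1*3 = 3 and sum (mult * dim) = 1*3 = 3.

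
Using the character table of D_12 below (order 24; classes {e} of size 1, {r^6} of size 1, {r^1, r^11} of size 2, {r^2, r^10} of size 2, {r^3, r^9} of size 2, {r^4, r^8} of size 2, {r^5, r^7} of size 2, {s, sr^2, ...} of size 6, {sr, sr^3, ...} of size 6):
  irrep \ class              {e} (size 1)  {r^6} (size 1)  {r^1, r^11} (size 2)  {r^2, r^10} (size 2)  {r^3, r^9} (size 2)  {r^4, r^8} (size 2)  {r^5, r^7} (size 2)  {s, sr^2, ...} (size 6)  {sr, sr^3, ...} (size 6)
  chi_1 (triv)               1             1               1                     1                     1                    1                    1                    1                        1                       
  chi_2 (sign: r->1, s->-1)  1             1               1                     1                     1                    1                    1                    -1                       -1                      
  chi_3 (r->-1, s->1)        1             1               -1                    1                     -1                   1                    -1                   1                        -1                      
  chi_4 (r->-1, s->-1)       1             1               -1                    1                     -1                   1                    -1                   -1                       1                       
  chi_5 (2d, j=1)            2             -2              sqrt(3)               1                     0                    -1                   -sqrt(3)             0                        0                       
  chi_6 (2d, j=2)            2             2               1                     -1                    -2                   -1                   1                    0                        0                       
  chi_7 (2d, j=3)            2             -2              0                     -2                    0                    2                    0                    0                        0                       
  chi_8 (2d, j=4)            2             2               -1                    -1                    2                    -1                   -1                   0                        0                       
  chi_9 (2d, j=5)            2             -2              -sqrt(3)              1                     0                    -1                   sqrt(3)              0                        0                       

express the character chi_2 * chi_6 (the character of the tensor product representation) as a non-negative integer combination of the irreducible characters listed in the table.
chi_2 tensor chi_6 = chi_6 (all other irreducibles have multiplicity 0).

Derivation: The character of a tensor product is the pointwise product (chi_2 * chi_6)(C) = chi_2(C) * chi_6(C):
  {e}: (1)*(2), {r^6}: (1)*(2), {r^1, r^11}: (1)*(1), {r^2, r^10}: (1)*(-1), {r^3, r^9}: (1)*(-2), {r^4, r^8}: (1)*(-1), {r^5, r^7}: (1)*(1), {s, sr^2, ...}: (-1)*(0), {sr, sr^3, ...}: (-1)*(0)
so (chi_2 * chi_6) takes values
  {e} -> 2, {r^6} -> 2, {r^1, r^11} -> 1, {r^2, r^10} -> -1, {r^3, r^9} -> -2, {r^4, r^8} -> -1, {r^5, r^7} -> 1, {s, sr^2, ...} -> 0, {sr, sr^3, ...} -> 0.
Now take the inner product of this character with each irreducible chi from the table, <chi_2*chi_6, chi> = (1/24) sum_C |C| (chi_2*chi_6)(C) conj(chi(C)):
  <chi_2*chi_6, chi_1> = (1/24)[1*(2)*conj(1) + 1*(2)*conj(1) + 2*(1)*conj(1) + 2*(-1)*conj(1) + 2*(-2)*conj(1) + 2*(-1)*conj(1) + 2*(1)*conj(1) + 6*(0)*conj(1) + 6*(0)*conj(1)]
      = (1/24)[(2) + (2) + (2) + (-2) + (-4) + (-2) + (2) + (0) + (0)] = 0/24 = 0
  <chi_2*chi_6, chi_2> = (1/24)[1*(2)*conj(1) + 1*(2)*conj(1) + 2*(1)*conj(1) + 2*(-1)*conj(1) + 2*(-2)*conj(1) + 2*(-1)*conj(1) + 2*(1)*conj(1) + 6*(0)*conj(-1) + 6*(0)*conj(-1)]
      = (1/24)[(2) + (2) + (2) + (-2) + (-4) + (-2) + (2) + (0) + (0)] = 0/24 = 0
  <chi_2*chi_6, chi_3> = (1/24)[1*(2)*conj(1) + 1*(2)*conj(1) + 2*(1)*conj(-1) + 2*(-1)*conj(1) + 2*(-2)*conj(-1) + 2*(-1)*conj(1) + 2*(1)*conj(-1) + 6*(0)*conj(1) + 6*(0)*conj(-1)]
      = (1/24)[(2) + (2) + (-2) + (-2) + (4) + (-2) + (-2) + (0) + (0)] = 0/24 = 0
  <chi_2*chi_6, chi_4> = (1/24)[1*(2)*conj(1) + 1*(2)*conj(1) + 2*(1)*conj(-1) + 2*(-1)*conj(1) + 2*(-2)*conj(-1) + 2*(-1)*conj(1) + 2*(1)*conj(-1) + 6*(0)*conj(-1) + 6*(0)*conj(1)]
      = (1/24)[(2) + (2) + (-2) + (-2) + (4) + (-2) + (-2) + (0) + (0)] = 0/24 = 0
  <chi_2*chi_6, chi_5> = (1/24)[1*(2)*conj(2) + 1*(2)*conj(-2) + 2*(1)*conj(sqrt(3)) + 2*(-1)*conj(1) + 2*(-2)*conj(0) + 2*(-1)*conj(-1) + 2*(1)*conj(-sqrt(3)) + 6*(0)*conj(0) + 6*(0)*conj(0)]
      = (1/24)[(4) + (-4) + (2*sqrt(3)) + (-2) + (0) + (2) + (-2*sqrt(3)) + (0) + (0)] = 0/24 = 0
  <chi_2*chi_6, chi_6> = (1/24)[1*(2)*conj(2) + 1*(2)*conj(2) + 2*(1)*conj(1) + 2*(-1)*conj(-1) + 2*(-2)*conj(-2) + 2*(-1)*conj(-1) + 2*(1)*conj(1) + 6*(0)*conj(0) + 6*(0)*conj(0)]
      = (1/24)[(4) + (4) + (2) + (2) + (8) + (2) + (2) + (0) + (0)] = 24/24 = 1
  <chi_2*chi_6, chi_7> = (1/24)[1*(2)*conj(2) + 1*(2)*conj(-2) + 2*(1)*conj(0) + 2*(-1)*conj(-2) + 2*(-2)*conj(0) + 2*(-1)*conj(2) + 2*(1)*conj(0) + 6*(0)*conj(0) + 6*(0)*conj(0)]
      = (1/24)[(4) + (-4) + (0) + (4) + (0) + (-4) + (0) + (0) + (0)] = 0/24 = 0
  <chi_2*chi_6, chi_8> = (1/24)[1*(2)*conj(2) + 1*(2)*conj(2) + 2*(1)*conj(-1) + 2*(-1)*conj(-1) + 2*(-2)*conj(2) + 2*(-1)*conj(-1) + 2*(1)*conj(-1) + 6*(0)*conj(0) + 6*(0)*conj(0)]
      = (1/24)[(4) + (4) + (-2) + (2) + (-8) + (2) + (-2) + (0) + (0)] = 0/24 = 0
  <chi_2*chi_6, chi_9> = (1/24)[1*(2)*conj(2) + 1*(2)*conj(-2) + 2*(1)*conj(-sqrt(3)) + 2*(-1)*conj(1) + 2*(-2)*conj(0) + 2*(-1)*conj(-1) + 2*(1)*conj(sqrt(3)) + 6*(0)*conj(0) + 6*(0)*conj(0)]
      = (1/24)[(4) + (-4) + (-2*sqrt(3)) + (-2) + (0) + (2) + (2*sqrt(3)) + (0) + (0)] = 0/24 = 0
Hence the multiplicities are chi_6: 1. Dimension check: dim(chi_2)*dim(chi_6) = 1*2 = 2 and sum (mult * dim) = 1*2 = 2.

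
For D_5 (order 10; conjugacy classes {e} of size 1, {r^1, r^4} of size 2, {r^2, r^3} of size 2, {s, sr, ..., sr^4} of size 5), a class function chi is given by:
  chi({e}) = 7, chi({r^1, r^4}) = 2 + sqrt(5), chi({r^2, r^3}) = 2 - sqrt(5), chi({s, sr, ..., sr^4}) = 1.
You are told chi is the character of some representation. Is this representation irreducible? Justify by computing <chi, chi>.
Not irreducible (reducible): <chi, chi> = 9 > 1.

Why: <chi, chi> = (1/|G|) sum_C |C| * |chi(C)|^2 = (1/10)[1*|7|^2 + 2*|2 + sqrt(5)|^2 + 2*|2 - sqrt(5)|^2 + 5*|1|^2]
  = (1/10)[(49) + (8*sqrt(5) + 18) + (18 - 8*sqrt(5)) + (5)] = 90/10 = 9.
A character is irreducible iff <chi, chi> = 1, so this representation is reducible.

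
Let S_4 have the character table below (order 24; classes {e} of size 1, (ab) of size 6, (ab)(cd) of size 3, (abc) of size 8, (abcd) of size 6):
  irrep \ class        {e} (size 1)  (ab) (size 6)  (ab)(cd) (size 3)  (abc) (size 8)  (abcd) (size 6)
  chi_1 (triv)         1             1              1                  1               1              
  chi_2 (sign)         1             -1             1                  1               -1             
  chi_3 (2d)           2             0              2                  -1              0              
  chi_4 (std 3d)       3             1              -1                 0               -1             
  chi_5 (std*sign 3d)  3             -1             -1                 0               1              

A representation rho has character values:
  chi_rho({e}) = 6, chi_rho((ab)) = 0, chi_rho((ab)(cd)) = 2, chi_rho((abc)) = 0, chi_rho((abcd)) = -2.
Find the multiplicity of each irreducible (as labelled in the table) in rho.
Multiplicities: chi_1: 0, chi_2: 1, chi_3: 1, chi_4: 1, chi_5: 0.

Details: Use <chi_rho, chi> = (1/|G|) sum_C |C| * chi_rho(C) * conj(chi(C)) with |G| = 24 for each irreducible chi in the table:
  <chi_rho, chi_1> = (1/24)[1*(6)*conj(1) + 6*(0)*conj(1) + 3*(2)*conj(1) + 8*(0)*conj(1) + 6*(-2)*conj(1)]
      = (1/24)[(6) + (0) + (6) + (0) + (-12)] = 0/24 = 0
  <chi_rho, chi_2> = (1/24)[1*(6)*conj(1) + 6*(0)*conj(-1) + 3*(2)*conj(1) + 8*(0)*conj(1) + 6*(-2)*conj(-1)]
      = (1/24)[(6) + (0) + (6) + (0) + (12)] = 24/24 = 1
  <chi_rho, chi_3> = (1/24)[1*(6)*conj(2) + 6*(0)*conj(0) + 3*(2)*conj(2) + 8*(0)*conj(-1) + 6*(-2)*conj(0)]
      = (1/24)[(12) + (0) + (12) + (0) + (0)] = 24/24 = 1
  <chi_rho, chi_4> = (1/24)[1*(6)*conj(3) + 6*(0)*conj(1) + 3*(2)*conj(-1) + 8*(0)*conj(0) + 6*(-2)*conj(-1)]
      = (1/24)[(18) + (0) + (-6) + (0) + (12)] = 24/24 = 1
  <chi_rho, chi_5> = (1/24)[1*(6)*conj(3) + 6*(0)*conj(-1) + 3*(2)*conj(-1) + 8*(0)*conj(0) + 6*(-2)*conj(1)]
      = (1/24)[(18) + (0) + (-6) + (0) + (-12)] = 0/24 = 0
Dimension check: dim(rho) = sum (mult * dim) = 0*1 + 1*1 + 1*2 + 1*3 + 0*3 = 6 = chi_rho(e) = 6.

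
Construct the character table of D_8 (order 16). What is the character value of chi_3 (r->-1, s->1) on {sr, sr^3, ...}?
Conjugacy classes: {e} of size 1, {r^4} of size 1, {r^1, r^7} of size 2, {r^2, r^6} of size 2, {r^3, r^5} of size 2, {s, sr^2, ...} of size 4, {sr, sr^3, ...} of size 4.
Character table:
  irrep \ class              {e} (size 1)  {r^4} (size 1)  {r^1, r^7} (size 2)  {r^2, r^6} (size 2)  {r^3, r^5} (size 2)  {s, sr^2, ...} (size 4)  {sr, sr^3, ...} (size 4)
  chi_1 (triv)               1             1               1                    1                    1                    1                        1                       
  chi_2 (sign: r->1, s->-1)  1             1               1                    1                    1                    -1                       -1                      
  chi_3 (r->-1, s->1)        1             1               -1                   1                    -1                   1                        -1                      
  chi_4 (r->-1, s->-1)       1             1               -1                   1                    -1                   -1                       1                       
  chi_5 (2d, j=1)            2             -2              sqrt(2)              0                    -sqrt(2)             0                        0                       
  chi_6 (2d, j=2)            2             2               0                    -2                   0                    0                        0                       
  chi_7 (2d, j=3)            2             -2              -sqrt(2)             0                    sqrt(2)              0                        0                       

Spot check: chi_3 (r->-1, s->1) on {sr, sr^3, ...} = -1.

Justification: D_8 has order 2*8 = 16 with 7 conjugacy classes, hence 7 irreducibles. Sum of squared dims 1 + 1 + 1 + 1 + 4 + 4 + 4 = 16 = |G|. Linear characters come from the abelianisation; the 2-dimensional irreps have character r^k -> 2*cos(2*pi*j*k/8), reflections -> 0.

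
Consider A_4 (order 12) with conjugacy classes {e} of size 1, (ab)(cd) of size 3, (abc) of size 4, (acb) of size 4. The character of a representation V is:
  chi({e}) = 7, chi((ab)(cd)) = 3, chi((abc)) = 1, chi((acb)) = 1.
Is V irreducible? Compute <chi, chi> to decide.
Not irreducible (reducible): <chi, chi> = 7 > 1.

Reasoning: <chi, chi> = (1/|G|) sum_C |C| * |chi(C)|^2 = (1/12)[1*|7|^2 + 3*|3|^2 + 4*|1|^2 + 4*|1|^2]
  = (1/12)[(49) + (27) + (4) + (4)] = 84/12 = 7.
(Exp terms are combined using exp(i*s)*conj(exp(i*t)) = exp(i*(s-t)), and sums of them are collapsed using the identity that for every m > 1 the m distinct m-th roots of unity sum to 0, e.g. 1 + exp(2*I*pi/3) + exp(-2*I*pi/3) = 0.)
A character is irreducible iff <chi, chi> = 1, so this representation is reducible.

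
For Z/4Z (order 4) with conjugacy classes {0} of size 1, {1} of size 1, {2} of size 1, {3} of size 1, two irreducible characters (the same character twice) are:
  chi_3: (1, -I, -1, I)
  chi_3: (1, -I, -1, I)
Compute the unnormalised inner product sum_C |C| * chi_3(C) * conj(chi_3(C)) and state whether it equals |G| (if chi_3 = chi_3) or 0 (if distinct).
Sum = 4 = |G| = 4; so <chi_3, chi_3> = 1 (norm-1 confirms irreducibility).

Details: Compute term by term over conjugacy classes (|C| * chi_3(C) * conj(chi_3(C))):
  1*(1)*conj(1) + 1*(-I)*conj(-I) + 1*(-1)*conj(-1) + 1*(I)*conj(I)
  = (1) + (1) + (1) + (1)
  = 4.
(Exp terms are combined using exp(i*s)*conj(exp(i*t)) = exp(i*(s-t)), and sums of them are collapsed using the identity that for every m > 1 the m distinct m-th roots of unity sum to 0, e.g. 1 + exp(2*I*pi/3) + exp(-2*I*pi/3) = 0.)
Dividing by |G| = 4 gives 4/4 = 1, matching the row-orthogonality relation <chi_3, chi_3> = [chi_3 = chi_3].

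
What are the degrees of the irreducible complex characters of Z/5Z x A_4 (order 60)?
Dimensions: 1, 1, 1, 1, 1, 1, 1, 1, 1, 1, 1, 1, 1, 1, 1, 3, 3, 3, 3, 3

Why: There are 20 irreducibles (= number of conjugacy classes). Their dimensions d_i satisfy sum d_i^2 = |G| = 60: 1 + 1 + 1 + 1 + 1 + 1 + 1 + 1 + 1 + 1 + 1 + 1 + 1 + 1 + 1 + 9 + 9 + 9 + 9 + 9 = 60. (For the product with Z/5Z: each of the 5 1-dim characters of Z/5Z tensors with each irrep of A_4, giving 5 copies of each A_4-dimension.)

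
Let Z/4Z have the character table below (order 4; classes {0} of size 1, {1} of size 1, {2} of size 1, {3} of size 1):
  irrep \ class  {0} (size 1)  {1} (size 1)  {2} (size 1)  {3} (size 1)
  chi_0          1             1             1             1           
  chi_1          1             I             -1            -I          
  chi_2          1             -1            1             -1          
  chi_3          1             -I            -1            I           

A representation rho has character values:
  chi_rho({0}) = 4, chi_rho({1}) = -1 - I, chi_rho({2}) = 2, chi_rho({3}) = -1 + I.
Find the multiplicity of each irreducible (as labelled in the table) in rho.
Multiplicities: chi_0: 1, chi_1: 0, chi_2: 2, chi_3: 1.

Derivation: Use <chi_rho, chi> = (1/|G|) sum_C |C| * chi_rho(C) * conj(chi(C)) with |G| = 4 for each irreducible chi in the table:
  <chi_rho, chi_0> = (1/4)[1*(4)*conj(1) + 1*(-1 - I)*conj(1) + 1*(2)*conj(1) + 1*(-1 + I)*conj(1)]
      = (1/4)[(4) + (-1 - I) + (2) + (-1 + I)] = 4/4 = 1
  <chi_rho, chi_1> = (1/4)[1*(4)*conj(1) + 1*(-1 - I)*conj(I) + 1*(2)*conj(-1) + 1*(-1 + I)*conj(-I)]
      = (1/4)[(4) + (-1 + I) + (-2) + (-1 - I)] = 0/4 = 0
  <chi_rho, chi_2> = (1/4)[1*(4)*conj(1) + 1*(-1 - I)*conj(-1) + 1*(2)*conj(1) + 1*(-1 + I)*conj(-1)]
      = (1/4)[(4) + (1 + I) + (2) + (1 - I)] = 8/4 = 2
  <chi_rho, chi_3> = (1/4)[1*(4)*conj(1) + 1*(-1 - I)*conj(-I) + 1*(2)*conj(-1) + 1*(-1 + I)*conj(I)]
      = (1/4)[(4) + (1 - I) + (-2) + (1 + I)] = 4/4 = 1
(Exp terms are combined using exp(i*s)*conj(exp(i*t)) = exp(i*(s-t)), and sums of them are collapsed using the identity that for every m > 1 the m distinct m-th roots of unity sum to 0, e.g. 1 + exp(2*I*pi/3) + exp(-2*I*pi/3) = 0.)
Dimension check: dim(rho) = sum (mult * dim) = 1*1 + 0*1 + 2*1 + 1*1 = 4 = chi_rho(e) = 4.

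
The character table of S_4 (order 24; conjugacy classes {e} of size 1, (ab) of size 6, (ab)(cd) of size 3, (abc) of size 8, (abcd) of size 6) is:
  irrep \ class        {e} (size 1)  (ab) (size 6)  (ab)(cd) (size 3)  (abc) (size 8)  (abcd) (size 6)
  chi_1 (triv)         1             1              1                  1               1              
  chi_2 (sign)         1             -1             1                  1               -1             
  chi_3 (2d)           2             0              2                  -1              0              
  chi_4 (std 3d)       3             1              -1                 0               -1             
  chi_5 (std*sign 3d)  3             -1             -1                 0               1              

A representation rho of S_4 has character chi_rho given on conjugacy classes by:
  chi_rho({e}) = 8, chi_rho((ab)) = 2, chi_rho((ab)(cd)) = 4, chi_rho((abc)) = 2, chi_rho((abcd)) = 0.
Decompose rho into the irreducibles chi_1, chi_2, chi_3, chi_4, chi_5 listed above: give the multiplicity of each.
Multiplicities: chi_1: 2, chi_2: 1, chi_3: 1, chi_4: 1, chi_5: 0.

Details: Use <chi_rho, chi> = (1/|G|) sum_C |C| * chi_rho(C) * conj(chi(C)) with |G| = 24 for each irreducible chi in the table:
  <chi_rho, chi_1> = (1/24)[1*(8)*conj(1) + 6*(2)*conj(1) + 3*(4)*conj(1) + 8*(2)*conj(1) + 6*(0)*conj(1)]
      = (1/24)[(8) + (12) + (12) + (16) + (0)] = 48/24 = 2
  <chi_rho, chi_2> = (1/24)[1*(8)*conj(1) + 6*(2)*conj(-1) + 3*(4)*conj(1) + 8*(2)*conj(1) + 6*(0)*conj(-1)]
      = (1/24)[(8) + (-12) + (12) + (16) + (0)] = 24/24 = 1
  <chi_rho, chi_3> = (1/24)[1*(8)*conj(2) + 6*(2)*conj(0) + 3*(4)*conj(2) + 8*(2)*conj(-1) + 6*(0)*conj(0)]
      = (1/24)[(16) + (0) + (24) + (-16) + (0)] = 24/24 = 1
  <chi_rho, chi_4> = (1/24)[1*(8)*conj(3) + 6*(2)*conj(1) + 3*(4)*conj(-1) + 8*(2)*conj(0) + 6*(0)*conj(-1)]
      = (1/24)[(24) + (12) + (-12) + (0) + (0)] = 24/24 = 1
  <chi_rho, chi_5> = (1/24)[1*(8)*conj(3) + 6*(2)*conj(-1) + 3*(4)*conj(-1) + 8*(2)*conj(0) + 6*(0)*conj(1)]
      = (1/24)[(24) + (-12) + (-12) + (0) + (0)] = 0/24 = 0
Dimension check: dim(rho) = sum (mult * dim) = 2*1 + 1*1 + 1*2 + 1*3 + 0*3 = 8 = chi_rho(e) = 8.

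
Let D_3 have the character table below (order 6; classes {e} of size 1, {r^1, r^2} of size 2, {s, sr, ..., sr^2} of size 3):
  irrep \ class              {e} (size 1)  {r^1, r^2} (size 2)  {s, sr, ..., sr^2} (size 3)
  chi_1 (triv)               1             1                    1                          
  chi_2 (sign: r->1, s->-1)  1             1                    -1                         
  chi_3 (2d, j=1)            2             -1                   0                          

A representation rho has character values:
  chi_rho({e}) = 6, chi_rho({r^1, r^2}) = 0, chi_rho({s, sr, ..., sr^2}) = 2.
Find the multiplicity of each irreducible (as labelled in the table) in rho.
Multiplicities: chi_1: 2, chi_2: 0, chi_3: 2.

Derivation: Use <chi_rho, chi> = (1/|G|) sum_C |C| * chi_rho(C) * conj(chi(C)) with |G| = 6 for each irreducible chi in the table:
  <chi_rho, chi_1> = (1/6)[1*(6)*conj(1) + 2*(0)*conj(1) + 3*(2)*conj(1)]
      = (1/6)[(6) + (0) + (6)] = 12/6 = 2
  <chi_rho, chi_2> = (1/6)[1*(6)*conj(1) + 2*(0)*conj(1) + 3*(2)*conj(-1)]
      = (1/6)[(6) + (0) + (-6)] = 0/6 = 0
  <chi_rho, chi_3> = (1/6)[1*(6)*conj(2) + 2*(0)*conj(-1) + 3*(2)*conj(0)]
      = (1/6)[(12) + (0) + (0)] = 12/6 = 2
Dimension check: dim(rho) = sum (mult * dim) = 2*1 + 0*1 + 2*2 = 6 = chi_rho(e) = 6.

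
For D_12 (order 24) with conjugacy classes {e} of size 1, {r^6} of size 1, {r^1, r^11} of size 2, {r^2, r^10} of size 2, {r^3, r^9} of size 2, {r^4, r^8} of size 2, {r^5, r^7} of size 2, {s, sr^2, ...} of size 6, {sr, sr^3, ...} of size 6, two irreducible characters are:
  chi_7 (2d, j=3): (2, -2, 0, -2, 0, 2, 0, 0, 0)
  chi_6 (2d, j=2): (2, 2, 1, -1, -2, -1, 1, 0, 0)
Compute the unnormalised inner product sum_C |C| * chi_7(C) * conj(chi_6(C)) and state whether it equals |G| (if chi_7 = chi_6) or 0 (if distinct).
Sum = 0; so <chi_7, chi_6> = 0 (distinct irreducibles are orthogonal).

Why: Compute term by term over conjugacy classes (|C| * chi_7(C) * conj(chi_6(C))):
  1*(2)*conj(2) + 1*(-2)*conj(2) + 2*(0)*conj(1) + 2*(-2)*conj(-1) + 2*(0)*conj(-2) + 2*(2)*conj(-1) + 2*(0)*conj(1) + 6*(0)*conj(0) + 6*(0)*conj(0)
  = (4) + (-4) + (0) + (4) + (0) + (-4) + (0) + (0) + (0)
  = 0.
Dividing by |G| = 24 gives 0/24 = 0, matching the row-orthogonality relation <chi_7, chi_6> = [chi_7 = chi_6].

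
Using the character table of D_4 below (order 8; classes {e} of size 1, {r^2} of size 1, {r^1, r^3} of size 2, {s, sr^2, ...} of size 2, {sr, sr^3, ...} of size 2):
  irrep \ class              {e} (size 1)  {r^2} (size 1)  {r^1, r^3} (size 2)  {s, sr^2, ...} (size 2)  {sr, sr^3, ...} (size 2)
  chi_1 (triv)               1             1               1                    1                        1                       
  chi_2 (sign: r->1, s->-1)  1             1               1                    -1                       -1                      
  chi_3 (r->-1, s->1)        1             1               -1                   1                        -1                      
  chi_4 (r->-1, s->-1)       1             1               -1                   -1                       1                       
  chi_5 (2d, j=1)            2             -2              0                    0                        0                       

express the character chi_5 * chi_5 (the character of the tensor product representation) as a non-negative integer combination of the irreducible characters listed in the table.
chi_5 tensor chi_5 = chi_1 + chi_2 + chi_3 + chi_4 (all other irreducibles have multiplicity 0).

Proof sketch: The character of a tensor product is the pointwise product (chi_5 * chi_5)(C) = chi_5(C) * chi_5(C):
  {e}: (2)*(2), {r^2}: (-2)*(-2), {r^1, r^3}: (0)*(0), {s, sr^2, ...}: (0)*(0), {sr, sr^3, ...}: (0)*(0)
so (chi_5 * chi_5) takes values
  {e} -> 4, {r^2} -> 4, {r^1, r^3} -> 0, {s, sr^2, ...} -> 0, {sr, sr^3, ...} -> 0.
Now take the inner product of this character with each irreducible chi from the table, <chi_5*chi_5, chi> = (1/8) sum_C |C| (chi_5*chi_5)(C) conj(chi(C)):
  <chi_5*chi_5, chi_1> = (1/8)[1*(4)*conj(1) + 1*(4)*conj(1) + 2*(0)*conj(1) + 2*(0)*conj(1) + 2*(0)*conj(1)]
      = (1/8)[(4) + (4) + (0) + (0) + (0)] = 8/8 = 1
  <chi_5*chi_5, chi_2> = (1/8)[1*(4)*conj(1) + 1*(4)*conj(1) + 2*(0)*conj(1) + 2*(0)*conj(-1) + 2*(0)*conj(-1)]
      = (1/8)[(4) + (4) + (0) + (0) + (0)] = 8/8 = 1
  <chi_5*chi_5, chi_3> = (1/8)[1*(4)*conj(1) + 1*(4)*conj(1) + 2*(0)*conj(-1) + 2*(0)*conj(1) + 2*(0)*conj(-1)]
      = (1/8)[(4) + (4) + (0) + (0) + (0)] = 8/8 = 1
  <chi_5*chi_5, chi_4> = (1/8)[1*(4)*conj(1) + 1*(4)*conj(1) + 2*(0)*conj(-1) + 2*(0)*conj(-1) + 2*(0)*conj(1)]
      = (1/8)[(4) + (4) + (0) + (0) + (0)] = 8/8 = 1
  <chi_5*chi_5, chi_5> = (1/8)[1*(4)*conj(2) + 1*(4)*conj(-2) + 2*(0)*conj(0) + 2*(0)*conj(0) + 2*(0)*conj(0)]
      = (1/8)[(8) + (-8) + (0) + (0) + (0)] = 0/8 = 0
Hence the multiplicities are chi_1: 1, chi_2: 1, chi_3: 1, chi_4: 1. Dimension check: dim(chi_5)*dim(chi_5) = 2*2 = 4 and sum (mult * dim) = 1*1 + 1*1 + 1*1 + 1*1 = 4.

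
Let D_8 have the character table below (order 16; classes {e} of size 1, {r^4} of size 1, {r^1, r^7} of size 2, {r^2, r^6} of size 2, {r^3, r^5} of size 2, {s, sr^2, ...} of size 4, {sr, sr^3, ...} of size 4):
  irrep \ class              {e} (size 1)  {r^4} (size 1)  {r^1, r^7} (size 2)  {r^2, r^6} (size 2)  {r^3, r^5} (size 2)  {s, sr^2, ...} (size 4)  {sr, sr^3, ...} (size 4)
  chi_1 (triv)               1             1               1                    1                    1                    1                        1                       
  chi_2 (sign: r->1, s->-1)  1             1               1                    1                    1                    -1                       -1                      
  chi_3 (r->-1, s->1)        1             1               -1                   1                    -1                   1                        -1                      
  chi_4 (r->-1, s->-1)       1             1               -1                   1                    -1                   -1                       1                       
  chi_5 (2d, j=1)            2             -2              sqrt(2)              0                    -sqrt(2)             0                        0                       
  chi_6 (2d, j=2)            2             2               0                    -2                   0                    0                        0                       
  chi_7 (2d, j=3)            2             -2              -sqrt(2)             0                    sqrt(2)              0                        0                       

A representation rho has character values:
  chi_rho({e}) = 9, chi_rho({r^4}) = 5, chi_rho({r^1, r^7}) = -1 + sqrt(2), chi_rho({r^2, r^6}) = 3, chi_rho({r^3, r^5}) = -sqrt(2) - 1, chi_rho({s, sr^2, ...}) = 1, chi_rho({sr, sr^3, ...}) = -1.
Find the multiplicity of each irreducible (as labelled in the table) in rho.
Multiplicities: chi_1: 1, chi_2: 1, chi_3: 2, chi_4: 1, chi_5: 1, chi_6: 1, chi_7: 0.

Derivation: Use <chi_rho, chi> = (1/|G|) sum_C |C| * chi_rho(C) * conj(chi(C)) with |G| = 16 for each irreducible chi in the table:
  <chi_rho, chi_1> = (1/16)[1*(9)*conj(1) + 1*(5)*conj(1) + 2*(-1 + sqrt(2))*conj(1) + 2*(3)*conj(1) + 2*(-sqrt(2) - 1)*conj(1) + 4*(1)*conj(1) + 4*(-1)*conj(1)]
      = (1/16)[(9) + (5) + (-2 + 2*sqrt(2)) + (6) + (-2*sqrt(2) - 2) + (4) + (-4)] = 16/16 = 1
  <chi_rho, chi_2> = (1/16)[1*(9)*conj(1) + 1*(5)*conj(1) + 2*(-1 + sqrt(2))*conj(1) + 2*(3)*conj(1) + 2*(-sqrt(2) - 1)*conj(1) + 4*(1)*conj(-1) + 4*(-1)*conj(-1)]
      = (1/16)[(9) + (5) + (-2 + 2*sqrt(2)) + (6) + (-2*sqrt(2) - 2) + (-4) + (4)] = 16/16 = 1
  <chi_rho, chi_3> = (1/16)[1*(9)*conj(1) + 1*(5)*conj(1) + 2*(-1 + sqrt(2))*conj(-1) + 2*(3)*conj(1) + 2*(-sqrt(2) - 1)*conj(-1) + 4*(1)*conj(1) + 4*(-1)*conj(-1)]
      = (1/16)[(9) + (5) + (2 - 2*sqrt(2)) + (6) + (2 + 2*sqrt(2)) + (4) + (4)] = 32/16 = 2
  <chi_rho, chi_4> = (1/16)[1*(9)*conj(1) + 1*(5)*conj(1) + 2*(-1 + sqrt(2))*conj(-1) + 2*(3)*conj(1) + 2*(-sqrt(2) - 1)*conj(-1) + 4*(1)*conj(-1) + 4*(-1)*conj(1)]
      = (1/16)[(9) + (5) + (2 - 2*sqrt(2)) + (6) + (2 + 2*sqrt(2)) + (-4) + (-4)] = 16/16 = 1
  <chi_rho, chi_5> = (1/16)[1*(9)*conj(2) + 1*(5)*conj(-2) + 2*(-1 + sqrt(2))*conj(sqrt(2)) + 2*(3)*conj(0) + 2*(-sqrt(2) - 1)*conj(-sqrt(2)) + 4*(1)*conj(0) + 4*(-1)*conj(0)]
      = (1/16)[(18) + (-10) + (4 - 2*sqrt(2)) + (0) + (2*sqrt(2) + 4) + (0) + (0)] = 16/16 = 1
  <chi_rho, chi_6> = (1/16)[1*(9)*conj(2) + 1*(5)*conj(2) + 2*(-1 + sqrt(2))*conj(0) + 2*(3)*conj(-2) + 2*(-sqrt(2) - 1)*conj(0) + 4*(1)*conj(0) + 4*(-1)*conj(0)]
      = (1/16)[(18) + (10) + (0) + (-12) + (0) + (0) + (0)] = 16/16 = 1
  <chi_rho, chi_7> = (1/16)[1*(9)*conj(2) + 1*(5)*conj(-2) + 2*(-1 + sqrt(2))*conj(-sqrt(2)) + 2*(3)*conj(0) + 2*(-sqrt(2) - 1)*conj(sqrt(2)) + 4*(1)*conj(0) + 4*(-1)*conj(0)]
      = (1/16)[(18) + (-10) + (-4 + 2*sqrt(2)) + (0) + (-4 - 2*sqrt(2)) + (0) + (0)] = 0/16 = 0
Dimension check: dim(rho) = sum (mult * dim) = 1*1 + 1*1 + 2*1 + 1*1 + 1*2 + 1*2 + 0*2 = 9 = chi_rho(e) = 9.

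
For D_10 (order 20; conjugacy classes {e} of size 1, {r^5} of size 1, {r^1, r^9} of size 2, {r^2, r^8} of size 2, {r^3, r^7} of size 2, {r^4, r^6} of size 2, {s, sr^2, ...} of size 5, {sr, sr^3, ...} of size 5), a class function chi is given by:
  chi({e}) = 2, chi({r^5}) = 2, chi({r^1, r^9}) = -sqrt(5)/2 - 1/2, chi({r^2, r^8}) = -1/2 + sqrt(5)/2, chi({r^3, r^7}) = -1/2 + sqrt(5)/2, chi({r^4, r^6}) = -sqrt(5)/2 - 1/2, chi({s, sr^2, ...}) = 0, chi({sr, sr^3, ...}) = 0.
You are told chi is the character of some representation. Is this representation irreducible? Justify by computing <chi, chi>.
Irreducible: <chi, chi> = 1.

Reasoning: <chi, chi> = (1/|G|) sum_C |C| * |chi(C)|^2 = (1/20)[1*|2|^2 + 1*|2|^2 + 2*|-sqrt(5)/2 - 1/2|^2 + 2*|-1/2 + sqrt(5)/2|^2 + 2*|-1/2 + sqrt(5)/2|^2 + 2*|-sqrt(5)/2 - 1/2|^2 + 5*|0|^2 + 5*|0|^2]
  = (1/20)[(4) + (4) + (sqrt(5) + 3) + (3 - sqrt(5)) + (3 - sqrt(5)) + (sqrt(5) + 3) + (0) + (0)] = 20/20 = 1.
A character is irreducible iff <chi, chi> = 1, so this representation is irreducible.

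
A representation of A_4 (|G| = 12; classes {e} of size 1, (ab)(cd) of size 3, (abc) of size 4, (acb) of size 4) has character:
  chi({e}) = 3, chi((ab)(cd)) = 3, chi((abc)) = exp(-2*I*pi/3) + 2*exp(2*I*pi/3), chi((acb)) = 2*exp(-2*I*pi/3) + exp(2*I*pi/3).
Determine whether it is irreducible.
Not irreducible (reducible): <chi, chi> = 5 > 1.

Argument: <chi, chi> = (1/|G|) sum_C |C| * |chi(C)|^2 = (1/12)[1*|3|^2 + 3*|3|^2 + 4*|exp(-2*I*pi/3) + 2*exp(2*I*pi/3)|^2 + 4*|2*exp(-2*I*pi/3) + exp(2*I*pi/3)|^2]
  = (1/12)[(9) + (27) + (12) + (12)] = 60/12 = 5.
(Exp terms are combined using exp(i*s)*conj(exp(i*t)) = exp(i*(s-t)), and sums of them are collapsed using the identity that for every m > 1 the m distinct m-th roots of unity sum to 0, e.g. 1 + exp(2*I*pi/3) + exp(-2*I*pi/3) = 0.)
A character is irreducible iff <chi, chi> = 1, so this representation is reducible.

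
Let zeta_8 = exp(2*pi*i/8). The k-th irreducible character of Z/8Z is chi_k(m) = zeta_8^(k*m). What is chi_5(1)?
chi_5(1) = zeta_8^5 = exp(-3*I*pi/4)

Details: chi_5(1) = zeta_8^(5*1) = zeta_8^5. Since zeta_8^8 = 1, this equals zeta_8^5 = exp(2*pi*i*5/8) = exp(-3*I*pi/4).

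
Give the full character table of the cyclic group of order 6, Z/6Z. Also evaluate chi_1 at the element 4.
Character table of Z/6Z (irreps indexed chi_0,...,chi_5 with chi_k(m) = zeta_6^(k*m), zeta_6 = exp(2*pi*i/6)):
  irrep \ class  {0} (size 1)  {1} (size 1)    {2} (size 1)    {3} (size 1)  {4} (size 1)    {5} (size 1)  
  chi_0          1             1               1               1             1               1             
  chi_1          1             exp(I*pi/3)     exp(2*I*pi/3)   -1            exp(-2*I*pi/3)  exp(-I*pi/3)  
  chi_2          1             exp(2*I*pi/3)   exp(-2*I*pi/3)  1             exp(2*I*pi/3)   exp(-2*I*pi/3)
  chi_3          1             -1              1               -1            1               -1            
  chi_4          1             exp(-2*I*pi/3)  exp(2*I*pi/3)   1             exp(-2*I*pi/3)  exp(2*I*pi/3) 
  chi_5          1             exp(-I*pi/3)    exp(-2*I*pi/3)  -1            exp(2*I*pi/3)   exp(I*pi/3)   

Spot check: chi_1(4) = zeta_6^(1*4) = zeta_6^4 = exp(-2*I*pi/3).

Proof sketch: Z/6Z is abelian, so all 6 irreducible complex representations are 1-dimensional. They are given by chi_k(m) = zeta_6^(k*m) for k = 0,...,5. Row orthogonality: sum_m chi_k(m) conj(chi_l(m)) = 6 * [k = l].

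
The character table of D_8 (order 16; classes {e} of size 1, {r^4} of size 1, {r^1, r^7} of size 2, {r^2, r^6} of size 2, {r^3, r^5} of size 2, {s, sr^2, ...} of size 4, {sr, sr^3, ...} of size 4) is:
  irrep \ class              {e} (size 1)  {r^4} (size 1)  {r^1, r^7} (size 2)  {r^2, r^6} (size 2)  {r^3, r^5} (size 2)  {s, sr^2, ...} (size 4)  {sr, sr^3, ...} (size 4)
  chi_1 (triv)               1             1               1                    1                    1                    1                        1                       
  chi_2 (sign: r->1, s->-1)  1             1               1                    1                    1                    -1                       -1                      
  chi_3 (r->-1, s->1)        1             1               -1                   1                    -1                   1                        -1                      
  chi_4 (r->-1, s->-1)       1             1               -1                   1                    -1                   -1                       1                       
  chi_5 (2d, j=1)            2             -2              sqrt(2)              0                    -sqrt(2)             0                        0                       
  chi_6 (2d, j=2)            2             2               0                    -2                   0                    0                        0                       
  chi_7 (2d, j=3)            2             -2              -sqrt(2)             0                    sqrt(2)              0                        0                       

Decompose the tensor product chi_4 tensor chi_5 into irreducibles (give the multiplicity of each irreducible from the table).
chi_4 tensor chi_5 = chi_7 (all other irreducibles have multiplicity 0).

Explanation: The character of a tensor product is the pointwise product (chi_4 * chi_5)(C) = chi_4(C) * chi_5(C):
  {e}: (1)*(2), {r^4}: (1)*(-2), {r^1, r^7}: (-1)*(sqrt(2)), {r^2, r^6}: (1)*(0), {r^3, r^5}: (-1)*(-sqrt(2)), {s, sr^2, ...}: (-1)*(0), {sr, sr^3, ...}: (1)*(0)
so (chi_4 * chi_5) takes values
  {e} -> 2, {r^4} -> -2, {r^1, r^7} -> -sqrt(2), {r^2, r^6} -> 0, {r^3, r^5} -> sqrt(2), {s, sr^2, ...} -> 0, {sr, sr^3, ...} -> 0.
Now take the inner product of this character with each irreducible chi from the table, <chi_4*chi_5, chi> = (1/16) sum_C |C| (chi_4*chi_5)(C) conj(chi(C)):
  <chi_4*chi_5, chi_1> = (1/16)[1*(2)*conj(1) + 1*(-2)*conj(1) + 2*(-sqrt(2))*conj(1) + 2*(0)*conj(1) + 2*(sqrt(2))*conj(1) + 4*(0)*conj(1) + 4*(0)*conj(1)]
      = (1/16)[(2) + (-2) + (-2*sqrt(2)) + (0) + (2*sqrt(2)) + (0) + (0)] = 0/16 = 0
  <chi_4*chi_5, chi_2> = (1/16)[1*(2)*conj(1) + 1*(-2)*conj(1) + 2*(-sqrt(2))*conj(1) + 2*(0)*conj(1) + 2*(sqrt(2))*conj(1) + 4*(0)*conj(-1) + 4*(0)*conj(-1)]
      = (1/16)[(2) + (-2) + (-2*sqrt(2)) + (0) + (2*sqrt(2)) + (0) + (0)] = 0/16 = 0
  <chi_4*chi_5, chi_3> = (1/16)[1*(2)*conj(1) + 1*(-2)*conj(1) + 2*(-sqrt(2))*conj(-1) + 2*(0)*conj(1) + 2*(sqrt(2))*conj(-1) + 4*(0)*conj(1) + 4*(0)*conj(-1)]
      = (1/16)[(2) + (-2) + (2*sqrt(2)) + (0) + (-2*sqrt(2)) + (0) + (0)] = 0/16 = 0
  <chi_4*chi_5, chi_4> = (1/16)[1*(2)*conj(1) + 1*(-2)*conj(1) + 2*(-sqrt(2))*conj(-1) + 2*(0)*conj(1) + 2*(sqrt(2))*conj(-1) + 4*(0)*conj(-1) + 4*(0)*conj(1)]
      = (1/16)[(2) + (-2) + (2*sqrt(2)) + (0) + (-2*sqrt(2)) + (0) + (0)] = 0/16 = 0
  <chi_4*chi_5, chi_5> = (1/16)[1*(2)*conj(2) + 1*(-2)*conj(-2) + 2*(-sqrt(2))*conj(sqrt(2)) + 2*(0)*conj(0) + 2*(sqrt(2))*conj(-sqrt(2)) + 4*(0)*conj(0) + 4*(0)*conj(0)]
      = (1/16)[(4) + (4) + (-4) + (0) + (-4) + (0) + (0)] = 0/16 = 0
  <chi_4*chi_5, chi_6> = (1/16)[1*(2)*conj(2) + 1*(-2)*conj(2) + 2*(-sqrt(2))*conj(0) + 2*(0)*conj(-2) + 2*(sqrt(2))*conj(0) + 4*(0)*conj(0) + 4*(0)*conj(0)]
      = (1/16)[(4) + (-4) + (0) + (0) + (0) + (0) + (0)] = 0/16 = 0
  <chi_4*chi_5, chi_7> = (1/16)[1*(2)*conj(2) + 1*(-2)*conj(-2) + 2*(-sqrt(2))*conj(-sqrt(2)) + 2*(0)*conj(0) + 2*(sqrt(2))*conj(sqrt(2)) + 4*(0)*conj(0) + 4*(0)*conj(0)]
      = (1/16)[(4) + (4) + (4) + (0) + (4) + (0) + (0)] = 16/16 = 1
Hence the multiplicities are chi_7: 1. Dimension check: dim(chi_4)*dim(chi_5) = 1*2 = 2 and sum (mult * dim) = 1*2 = 2.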